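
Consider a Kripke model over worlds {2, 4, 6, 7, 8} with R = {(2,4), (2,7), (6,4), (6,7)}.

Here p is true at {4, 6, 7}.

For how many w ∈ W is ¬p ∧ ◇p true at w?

1

2: ¬p is T, ◇p is T. ✓
4: ¬p is F, ◇p is F. ✗
6: ¬p is F, ◇p is T. ✗
7: ¬p is F, ◇p is F. ✗
8: ¬p is T, ◇p is F. ✗
Satisfying worlds: {2}.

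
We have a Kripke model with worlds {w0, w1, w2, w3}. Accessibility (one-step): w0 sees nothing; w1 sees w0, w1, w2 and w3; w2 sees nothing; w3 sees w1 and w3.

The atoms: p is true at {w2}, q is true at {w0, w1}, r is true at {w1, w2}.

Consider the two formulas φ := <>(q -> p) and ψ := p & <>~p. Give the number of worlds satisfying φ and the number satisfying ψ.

2 and 0

For <>(q -> p):
w0: no successors, so <>(q -> p) fails. ✗
w1: successors {w0, w1, w2, w3}; q -> p there: w0:F, w1:F, w2:T, w3:T. ✓
w2: no successors, so <>(q -> p) fails. ✗
w3: successors {w1, w3}; q -> p there: w1:F, w3:T. ✓
— 2 worlds.
For p & <>~p:
w0: p is F, <>~p is F. ✗
w1: p is F, <>~p is T. ✗
w2: p is T, <>~p is F. ✗
w3: p is F, <>~p is T. ✗
— 0 worlds.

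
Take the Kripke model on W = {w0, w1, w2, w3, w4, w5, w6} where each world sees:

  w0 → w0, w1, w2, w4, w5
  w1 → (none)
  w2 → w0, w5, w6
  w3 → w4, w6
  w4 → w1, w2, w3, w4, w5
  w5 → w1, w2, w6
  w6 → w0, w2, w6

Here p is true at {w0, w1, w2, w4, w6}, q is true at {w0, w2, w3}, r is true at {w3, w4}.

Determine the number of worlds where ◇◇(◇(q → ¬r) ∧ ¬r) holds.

6

w0: successors {w0, w1, w2, w4, w5}; ◇(◇(q → ¬r) ∧ ¬r) there: w0:T, w1:F, w2:T, w4:T, w5:T. ✓
w1: no successors, so ◇◇(◇(q → ¬r) ∧ ¬r) fails. ✗
w2: successors {w0, w5, w6}; ◇(◇(q → ¬r) ∧ ¬r) there: w0:T, w5:T, w6:T. ✓
w3: successors {w4, w6}; ◇(◇(q → ¬r) ∧ ¬r) there: w4:T, w6:T. ✓
w4: successors {w1, w2, w3, w4, w5}; ◇(◇(q → ¬r) ∧ ¬r) there: w1:F, w2:T, w3:T, w4:T, w5:T. ✓
w5: successors {w1, w2, w6}; ◇(◇(q → ¬r) ∧ ¬r) there: w1:F, w2:T, w6:T. ✓
w6: successors {w0, w2, w6}; ◇(◇(q → ¬r) ∧ ¬r) there: w0:T, w2:T, w6:T. ✓
Satisfying worlds: {w0, w2, w3, w4, w5, w6}.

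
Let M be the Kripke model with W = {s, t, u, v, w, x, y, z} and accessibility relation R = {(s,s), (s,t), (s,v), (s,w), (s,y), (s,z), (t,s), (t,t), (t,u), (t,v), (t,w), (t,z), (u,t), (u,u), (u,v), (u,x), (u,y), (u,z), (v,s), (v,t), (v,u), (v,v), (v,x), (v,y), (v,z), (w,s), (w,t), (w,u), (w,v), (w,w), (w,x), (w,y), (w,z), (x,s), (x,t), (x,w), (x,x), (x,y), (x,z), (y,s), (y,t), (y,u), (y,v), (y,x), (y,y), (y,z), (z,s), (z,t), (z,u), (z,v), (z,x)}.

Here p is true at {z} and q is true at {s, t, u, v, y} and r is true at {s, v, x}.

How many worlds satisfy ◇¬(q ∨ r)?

7

s: successors {s, t, v, w, y, z}; ¬(q ∨ r) there: s:F, t:F, v:F, w:T, y:F, z:T. ✓
t: successors {s, t, u, v, w, z}; ¬(q ∨ r) there: s:F, t:F, u:F, v:F, w:T, z:T. ✓
u: successors {t, u, v, x, y, z}; ¬(q ∨ r) there: t:F, u:F, v:F, x:F, y:F, z:T. ✓
v: successors {s, t, u, v, x, y, z}; ¬(q ∨ r) there: s:F, t:F, u:F, v:F, x:F, y:F, z:T. ✓
w: successors {s, t, u, v, w, x, y, z}; ¬(q ∨ r) there: s:F, t:F, u:F, v:F, w:T, x:F, y:F, z:T. ✓
x: successors {s, t, w, x, y, z}; ¬(q ∨ r) there: s:F, t:F, w:T, x:F, y:F, z:T. ✓
y: successors {s, t, u, v, x, y, z}; ¬(q ∨ r) there: s:F, t:F, u:F, v:F, x:F, y:F, z:T. ✓
z: successors {s, t, u, v, x}; ¬(q ∨ r) there: s:F, t:F, u:F, v:F, x:F. ✗
Satisfying worlds: {s, t, u, v, w, x, y}.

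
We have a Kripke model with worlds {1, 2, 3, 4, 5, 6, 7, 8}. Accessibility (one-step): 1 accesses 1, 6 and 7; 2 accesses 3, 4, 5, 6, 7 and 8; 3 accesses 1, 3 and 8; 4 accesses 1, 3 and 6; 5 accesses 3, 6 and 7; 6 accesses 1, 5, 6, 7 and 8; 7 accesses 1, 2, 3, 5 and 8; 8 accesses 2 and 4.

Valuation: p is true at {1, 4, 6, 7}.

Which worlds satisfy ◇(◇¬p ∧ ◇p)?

{1, 2, 3, 4, 5, 6, 7, 8}

1: successors {1, 6, 7}; ◇¬p ∧ ◇p there: 1:F, 6:T, 7:T. ✓
2: successors {3, 4, 5, 6, 7, 8}; ◇¬p ∧ ◇p there: 3:T, 4:T, 5:T, 6:T, 7:T, 8:T. ✓
3: successors {1, 3, 8}; ◇¬p ∧ ◇p there: 1:F, 3:T, 8:T. ✓
4: successors {1, 3, 6}; ◇¬p ∧ ◇p there: 1:F, 3:T, 6:T. ✓
5: successors {3, 6, 7}; ◇¬p ∧ ◇p there: 3:T, 6:T, 7:T. ✓
6: successors {1, 5, 6, 7, 8}; ◇¬p ∧ ◇p there: 1:F, 5:T, 6:T, 7:T, 8:T. ✓
7: successors {1, 2, 3, 5, 8}; ◇¬p ∧ ◇p there: 1:F, 2:T, 3:T, 5:T, 8:T. ✓
8: successors {2, 4}; ◇¬p ∧ ◇p there: 2:T, 4:T. ✓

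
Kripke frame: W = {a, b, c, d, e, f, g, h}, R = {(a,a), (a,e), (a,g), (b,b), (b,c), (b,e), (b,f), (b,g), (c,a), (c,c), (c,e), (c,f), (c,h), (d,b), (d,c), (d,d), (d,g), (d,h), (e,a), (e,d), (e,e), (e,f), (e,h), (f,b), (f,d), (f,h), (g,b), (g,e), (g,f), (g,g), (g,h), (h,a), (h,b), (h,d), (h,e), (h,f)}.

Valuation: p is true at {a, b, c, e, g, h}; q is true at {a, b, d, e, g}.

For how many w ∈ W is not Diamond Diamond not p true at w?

0

a: Diamond Diamond not p is T. ✗
b: Diamond Diamond not p is T. ✗
c: Diamond Diamond not p is T. ✗
d: Diamond Diamond not p is T. ✗
e: Diamond Diamond not p is T. ✗
f: Diamond Diamond not p is T. ✗
g: Diamond Diamond not p is T. ✗
h: Diamond Diamond not p is T. ✗
Satisfying worlds: ∅.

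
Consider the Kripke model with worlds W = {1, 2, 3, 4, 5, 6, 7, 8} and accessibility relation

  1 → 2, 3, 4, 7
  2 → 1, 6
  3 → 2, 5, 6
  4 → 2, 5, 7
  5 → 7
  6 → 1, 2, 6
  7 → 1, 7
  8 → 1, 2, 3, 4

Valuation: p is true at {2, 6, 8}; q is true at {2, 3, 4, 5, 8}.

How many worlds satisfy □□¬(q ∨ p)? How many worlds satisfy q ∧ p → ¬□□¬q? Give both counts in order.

1 and 8

For □□¬(q ∨ p):
1: successors {2, 3, 4, 7}; □¬(q ∨ p) there: 2:F, 3:F, 4:F, 7:T. ✗
2: successors {1, 6}; □¬(q ∨ p) there: 1:F, 6:F. ✗
3: successors {2, 5, 6}; □¬(q ∨ p) there: 2:F, 5:T, 6:F. ✗
4: successors {2, 5, 7}; □¬(q ∨ p) there: 2:F, 5:T, 7:T. ✗
5: successors {7}; □¬(q ∨ p) there: 7:T. ✓
6: successors {1, 2, 6}; □¬(q ∨ p) there: 1:F, 2:F, 6:F. ✗
7: successors {1, 7}; □¬(q ∨ p) there: 1:F, 7:T. ✗
8: successors {1, 2, 3, 4}; □¬(q ∨ p) there: 1:F, 2:F, 3:F, 4:F. ✗
— 1 world.
For q ∧ p → ¬□□¬q:
1: q ∧ p is F, ¬□□¬q is T. ✓
2: q ∧ p is T, ¬□□¬q is T. ✓
3: q ∧ p is F, ¬□□¬q is T. ✓
4: q ∧ p is F, ¬□□¬q is F. ✓
5: q ∧ p is F, ¬□□¬q is F. ✓
6: q ∧ p is F, ¬□□¬q is T. ✓
7: q ∧ p is F, ¬□□¬q is T. ✓
8: q ∧ p is T, ¬□□¬q is T. ✓
— 8 worlds.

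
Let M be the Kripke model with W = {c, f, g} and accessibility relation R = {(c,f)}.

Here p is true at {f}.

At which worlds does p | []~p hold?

c: p is F, []~p is F. ✗
f: p is T, []~p is T. ✓
g: p is F, []~p is T. ✓

{f, g}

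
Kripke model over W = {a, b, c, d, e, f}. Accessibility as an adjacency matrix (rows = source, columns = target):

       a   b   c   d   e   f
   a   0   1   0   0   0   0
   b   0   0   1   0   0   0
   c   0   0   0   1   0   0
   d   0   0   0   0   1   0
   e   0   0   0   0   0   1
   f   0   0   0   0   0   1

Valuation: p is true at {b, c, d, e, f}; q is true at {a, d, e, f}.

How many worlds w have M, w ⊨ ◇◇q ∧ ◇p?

5

a: ◇◇q is F, ◇p is T. ✗
b: ◇◇q is T, ◇p is T. ✓
c: ◇◇q is T, ◇p is T. ✓
d: ◇◇q is T, ◇p is T. ✓
e: ◇◇q is T, ◇p is T. ✓
f: ◇◇q is T, ◇p is T. ✓
Satisfying worlds: {b, c, d, e, f}.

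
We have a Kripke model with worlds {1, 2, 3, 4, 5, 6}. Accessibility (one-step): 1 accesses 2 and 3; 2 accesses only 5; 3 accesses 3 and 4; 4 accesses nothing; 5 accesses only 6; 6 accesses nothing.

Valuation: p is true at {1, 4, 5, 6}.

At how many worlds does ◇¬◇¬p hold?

1: successors {2, 3}; ¬◇¬p there: 2:T, 3:F. ✓
2: successors {5}; ¬◇¬p there: 5:T. ✓
3: successors {3, 4}; ¬◇¬p there: 3:F, 4:T. ✓
4: no successors, so ◇¬◇¬p fails. ✗
5: successors {6}; ¬◇¬p there: 6:T. ✓
6: no successors, so ◇¬◇¬p fails. ✗
Satisfying worlds: {1, 2, 3, 5}.

4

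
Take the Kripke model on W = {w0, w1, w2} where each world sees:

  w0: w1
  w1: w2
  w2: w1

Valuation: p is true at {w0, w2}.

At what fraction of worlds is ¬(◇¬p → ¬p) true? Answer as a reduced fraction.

w0: ◇¬p → ¬p is F. ✓
w1: ◇¬p → ¬p is T. ✗
w2: ◇¬p → ¬p is F. ✓
That's 2 of 3 worlds, so 2/3.

2/3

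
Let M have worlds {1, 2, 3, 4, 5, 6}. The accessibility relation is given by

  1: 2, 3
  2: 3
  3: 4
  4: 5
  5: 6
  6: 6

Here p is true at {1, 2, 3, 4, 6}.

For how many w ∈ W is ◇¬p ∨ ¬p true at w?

2

1: ◇¬p is F, ¬p is F. ✗
2: ◇¬p is F, ¬p is F. ✗
3: ◇¬p is F, ¬p is F. ✗
4: ◇¬p is T, ¬p is F. ✓
5: ◇¬p is F, ¬p is T. ✓
6: ◇¬p is F, ¬p is F. ✗
Satisfying worlds: {4, 5}.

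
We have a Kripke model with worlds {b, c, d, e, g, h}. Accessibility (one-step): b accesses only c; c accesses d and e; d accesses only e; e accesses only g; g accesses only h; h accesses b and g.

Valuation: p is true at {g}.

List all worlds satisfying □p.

b: successors {c}; p there: c:F. ✗
c: successors {d, e}; p there: d:F, e:F. ✗
d: successors {e}; p there: e:F. ✗
e: successors {g}; p there: g:T. ✓
g: successors {h}; p there: h:F. ✗
h: successors {b, g}; p there: b:F, g:T. ✗

{e}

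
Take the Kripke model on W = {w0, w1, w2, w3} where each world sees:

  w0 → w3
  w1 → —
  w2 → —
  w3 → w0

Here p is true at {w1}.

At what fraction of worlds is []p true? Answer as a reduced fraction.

w0: successors {w3}; p there: w3:F. ✗
w1: no successors, so []p holds vacuously. ✓
w2: no successors, so []p holds vacuously. ✓
w3: successors {w0}; p there: w0:F. ✗
That's 2 of 4 worlds, so 2/4 = 1/2.

1/2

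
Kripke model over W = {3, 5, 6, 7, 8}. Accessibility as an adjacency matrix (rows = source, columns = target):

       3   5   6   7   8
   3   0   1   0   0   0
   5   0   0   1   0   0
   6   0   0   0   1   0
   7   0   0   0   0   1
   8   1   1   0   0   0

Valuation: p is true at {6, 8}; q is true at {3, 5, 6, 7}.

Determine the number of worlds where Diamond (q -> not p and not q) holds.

3: successors {5}; q -> not p and not q there: 5:F. ✗
5: successors {6}; q -> not p and not q there: 6:F. ✗
6: successors {7}; q -> not p and not q there: 7:F. ✗
7: successors {8}; q -> not p and not q there: 8:T. ✓
8: successors {3, 5}; q -> not p and not q there: 3:F, 5:F. ✗
Satisfying worlds: {7}.

1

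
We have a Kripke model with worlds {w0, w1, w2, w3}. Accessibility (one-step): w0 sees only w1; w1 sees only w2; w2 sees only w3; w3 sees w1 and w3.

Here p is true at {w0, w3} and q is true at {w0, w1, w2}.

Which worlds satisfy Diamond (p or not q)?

w0: successors {w1}; p or not q there: w1:F. ✗
w1: successors {w2}; p or not q there: w2:F. ✗
w2: successors {w3}; p or not q there: w3:T. ✓
w3: successors {w1, w3}; p or not q there: w1:F, w3:T. ✓

{w2, w3}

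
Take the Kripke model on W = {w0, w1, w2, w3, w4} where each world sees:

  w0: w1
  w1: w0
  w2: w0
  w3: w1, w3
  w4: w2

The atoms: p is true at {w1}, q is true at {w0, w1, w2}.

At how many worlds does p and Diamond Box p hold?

1

w0: p is F, Diamond Box p is F. ✗
w1: p is T, Diamond Box p is T. ✓
w2: p is F, Diamond Box p is T. ✗
w3: p is F, Diamond Box p is F. ✗
w4: p is F, Diamond Box p is F. ✗
Satisfying worlds: {w1}.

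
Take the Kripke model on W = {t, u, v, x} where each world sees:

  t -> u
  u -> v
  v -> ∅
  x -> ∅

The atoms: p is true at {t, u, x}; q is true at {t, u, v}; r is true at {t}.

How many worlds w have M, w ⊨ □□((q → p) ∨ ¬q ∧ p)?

t: successors {u}; □((q → p) ∨ ¬q ∧ p) there: u:F. ✗
u: successors {v}; □((q → p) ∨ ¬q ∧ p) there: v:T. ✓
v: no successors, so □□((q → p) ∨ ¬q ∧ p) holds vacuously. ✓
x: no successors, so □□((q → p) ∨ ¬q ∧ p) holds vacuously. ✓
Satisfying worlds: {u, v, x}.

3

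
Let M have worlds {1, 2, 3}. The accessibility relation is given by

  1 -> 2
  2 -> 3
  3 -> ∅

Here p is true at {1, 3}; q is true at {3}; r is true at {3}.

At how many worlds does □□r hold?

3

1: successors {2}; □r there: 2:T. ✓
2: successors {3}; □r there: 3:T. ✓
3: no successors, so □□r holds vacuously. ✓
Satisfying worlds: {1, 2, 3}.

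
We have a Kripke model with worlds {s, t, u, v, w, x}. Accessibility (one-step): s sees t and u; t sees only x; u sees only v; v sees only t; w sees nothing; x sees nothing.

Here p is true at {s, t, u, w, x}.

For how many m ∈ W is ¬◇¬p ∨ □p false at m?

s: ¬◇¬p is T, □p is T. ✓
t: ¬◇¬p is T, □p is T. ✓
u: ¬◇¬p is F, □p is F. ✗
v: ¬◇¬p is T, □p is T. ✓
w: ¬◇¬p is T, □p is T. ✓
x: ¬◇¬p is T, □p is T. ✓
Satisfying worlds: {s, t, v, w, x}.
So ¬◇¬p ∨ □p fails at the other 1 world.

1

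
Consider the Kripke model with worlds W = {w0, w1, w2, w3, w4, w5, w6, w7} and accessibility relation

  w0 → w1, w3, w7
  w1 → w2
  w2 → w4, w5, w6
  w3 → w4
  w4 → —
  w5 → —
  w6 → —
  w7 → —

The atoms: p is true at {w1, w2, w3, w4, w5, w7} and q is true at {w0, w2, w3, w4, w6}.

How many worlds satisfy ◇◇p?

2

w0: successors {w1, w3, w7}; ◇p there: w1:T, w3:T, w7:F. ✓
w1: successors {w2}; ◇p there: w2:T. ✓
w2: successors {w4, w5, w6}; ◇p there: w4:F, w5:F, w6:F. ✗
w3: successors {w4}; ◇p there: w4:F. ✗
w4: no successors, so ◇◇p fails. ✗
w5: no successors, so ◇◇p fails. ✗
w6: no successors, so ◇◇p fails. ✗
w7: no successors, so ◇◇p fails. ✗
Satisfying worlds: {w0, w1}.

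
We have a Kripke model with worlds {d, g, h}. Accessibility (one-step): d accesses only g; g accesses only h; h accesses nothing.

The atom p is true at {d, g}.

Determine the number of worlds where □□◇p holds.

d: successors {g}; □◇p there: g:F. ✗
g: successors {h}; □◇p there: h:T. ✓
h: no successors, so □□◇p holds vacuously. ✓
Satisfying worlds: {g, h}.

2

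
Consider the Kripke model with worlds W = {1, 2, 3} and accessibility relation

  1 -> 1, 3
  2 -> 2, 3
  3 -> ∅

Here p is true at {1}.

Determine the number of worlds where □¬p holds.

2

1: successors {1, 3}; ¬p there: 1:F, 3:T. ✗
2: successors {2, 3}; ¬p there: 2:T, 3:T. ✓
3: no successors, so □¬p holds vacuously. ✓
Satisfying worlds: {2, 3}.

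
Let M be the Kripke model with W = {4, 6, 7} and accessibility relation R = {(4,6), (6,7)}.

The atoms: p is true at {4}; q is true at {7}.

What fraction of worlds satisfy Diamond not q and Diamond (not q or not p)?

1/3

4: Diamond not q is T, Diamond (not q or not p) is T. ✓
6: Diamond not q is F, Diamond (not q or not p) is T. ✗
7: Diamond not q is F, Diamond (not q or not p) is F. ✗
That's 1 of 3 worlds, so 1/3.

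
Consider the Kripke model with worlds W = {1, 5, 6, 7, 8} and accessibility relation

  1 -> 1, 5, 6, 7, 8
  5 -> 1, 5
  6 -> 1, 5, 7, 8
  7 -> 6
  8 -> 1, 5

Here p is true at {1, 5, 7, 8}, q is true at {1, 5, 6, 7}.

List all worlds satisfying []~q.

∅

1: successors {1, 5, 6, 7, 8}; ~q there: 1:F, 5:F, 6:F, 7:F, 8:T. ✗
5: successors {1, 5}; ~q there: 1:F, 5:F. ✗
6: successors {1, 5, 7, 8}; ~q there: 1:F, 5:F, 7:F, 8:T. ✗
7: successors {6}; ~q there: 6:F. ✗
8: successors {1, 5}; ~q there: 1:F, 5:F. ✗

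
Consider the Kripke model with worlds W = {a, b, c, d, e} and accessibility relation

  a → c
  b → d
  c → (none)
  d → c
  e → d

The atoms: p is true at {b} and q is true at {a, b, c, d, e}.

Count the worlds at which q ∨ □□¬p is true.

a: q is T, □□¬p is T. ✓
b: q is T, □□¬p is T. ✓
c: q is T, □□¬p is T. ✓
d: q is T, □□¬p is T. ✓
e: q is T, □□¬p is T. ✓
Satisfying worlds: {a, b, c, d, e}.

5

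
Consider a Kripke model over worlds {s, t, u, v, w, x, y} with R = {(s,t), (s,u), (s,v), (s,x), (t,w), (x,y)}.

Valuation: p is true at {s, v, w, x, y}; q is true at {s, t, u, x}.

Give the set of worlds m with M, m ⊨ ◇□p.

{s, t, x}

s: successors {t, u, v, x}; □p there: t:T, u:T, v:T, x:T. ✓
t: successors {w}; □p there: w:T. ✓
u: no successors, so ◇□p fails. ✗
v: no successors, so ◇□p fails. ✗
w: no successors, so ◇□p fails. ✗
x: successors {y}; □p there: y:T. ✓
y: no successors, so ◇□p fails. ✗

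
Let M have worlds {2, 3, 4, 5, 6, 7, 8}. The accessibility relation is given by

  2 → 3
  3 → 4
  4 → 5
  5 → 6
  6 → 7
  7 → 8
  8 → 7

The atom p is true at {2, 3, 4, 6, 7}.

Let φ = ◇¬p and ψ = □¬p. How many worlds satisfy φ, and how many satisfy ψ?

2 and 2

For ◇¬p:
2: successors {3}; ¬p there: 3:F. ✗
3: successors {4}; ¬p there: 4:F. ✗
4: successors {5}; ¬p there: 5:T. ✓
5: successors {6}; ¬p there: 6:F. ✗
6: successors {7}; ¬p there: 7:F. ✗
7: successors {8}; ¬p there: 8:T. ✓
8: successors {7}; ¬p there: 7:F. ✗
— 2 worlds.
For □¬p:
2: successors {3}; ¬p there: 3:F. ✗
3: successors {4}; ¬p there: 4:F. ✗
4: successors {5}; ¬p there: 5:T. ✓
5: successors {6}; ¬p there: 6:F. ✗
6: successors {7}; ¬p there: 7:F. ✗
7: successors {8}; ¬p there: 8:T. ✓
8: successors {7}; ¬p there: 7:F. ✗
— 2 worlds.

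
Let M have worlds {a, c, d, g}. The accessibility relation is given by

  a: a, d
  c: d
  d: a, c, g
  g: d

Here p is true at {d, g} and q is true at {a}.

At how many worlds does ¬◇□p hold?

3

a: ◇□p is F. ✓
c: ◇□p is F. ✓
d: ◇□p is T. ✗
g: ◇□p is F. ✓
Satisfying worlds: {a, c, g}.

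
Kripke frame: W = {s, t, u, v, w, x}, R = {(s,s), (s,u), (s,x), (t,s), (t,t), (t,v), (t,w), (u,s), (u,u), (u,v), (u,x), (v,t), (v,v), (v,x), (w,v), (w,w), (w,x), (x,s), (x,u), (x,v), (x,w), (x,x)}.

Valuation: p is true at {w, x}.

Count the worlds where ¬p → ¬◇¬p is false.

s: ¬p is T, ¬◇¬p is F. ✗
t: ¬p is T, ¬◇¬p is F. ✗
u: ¬p is T, ¬◇¬p is F. ✗
v: ¬p is T, ¬◇¬p is F. ✗
w: ¬p is F, ¬◇¬p is F. ✓
x: ¬p is F, ¬◇¬p is F. ✓
Satisfying worlds: {w, x}.
So ¬p → ¬◇¬p fails at the other 4 worlds.

4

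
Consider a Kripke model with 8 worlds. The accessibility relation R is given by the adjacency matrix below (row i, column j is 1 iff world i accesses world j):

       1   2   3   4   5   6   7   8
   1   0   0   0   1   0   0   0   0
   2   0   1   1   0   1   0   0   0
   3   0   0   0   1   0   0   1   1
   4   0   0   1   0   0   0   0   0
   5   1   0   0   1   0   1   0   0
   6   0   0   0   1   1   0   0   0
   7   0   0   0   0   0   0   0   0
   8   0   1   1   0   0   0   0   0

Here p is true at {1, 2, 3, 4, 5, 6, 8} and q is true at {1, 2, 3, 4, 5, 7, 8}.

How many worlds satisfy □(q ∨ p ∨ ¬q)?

8

1: successors {4}; q ∨ p ∨ ¬q there: 4:T. ✓
2: successors {2, 3, 5}; q ∨ p ∨ ¬q there: 2:T, 3:T, 5:T. ✓
3: successors {4, 7, 8}; q ∨ p ∨ ¬q there: 4:T, 7:T, 8:T. ✓
4: successors {3}; q ∨ p ∨ ¬q there: 3:T. ✓
5: successors {1, 4, 6}; q ∨ p ∨ ¬q there: 1:T, 4:T, 6:T. ✓
6: successors {4, 5}; q ∨ p ∨ ¬q there: 4:T, 5:T. ✓
7: no successors, so □(q ∨ p ∨ ¬q) holds vacuously. ✓
8: successors {2, 3}; q ∨ p ∨ ¬q there: 2:T, 3:T. ✓
Satisfying worlds: {1, 2, 3, 4, 5, 6, 7, 8}.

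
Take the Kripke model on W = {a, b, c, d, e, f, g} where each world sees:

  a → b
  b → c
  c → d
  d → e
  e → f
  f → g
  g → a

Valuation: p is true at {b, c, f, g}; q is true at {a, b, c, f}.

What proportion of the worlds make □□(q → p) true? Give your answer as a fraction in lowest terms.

a: successors {b}; □(q → p) there: b:T. ✓
b: successors {c}; □(q → p) there: c:T. ✓
c: successors {d}; □(q → p) there: d:T. ✓
d: successors {e}; □(q → p) there: e:T. ✓
e: successors {f}; □(q → p) there: f:T. ✓
f: successors {g}; □(q → p) there: g:F. ✗
g: successors {a}; □(q → p) there: a:T. ✓
That's 6 of 7 worlds, so 6/7.

6/7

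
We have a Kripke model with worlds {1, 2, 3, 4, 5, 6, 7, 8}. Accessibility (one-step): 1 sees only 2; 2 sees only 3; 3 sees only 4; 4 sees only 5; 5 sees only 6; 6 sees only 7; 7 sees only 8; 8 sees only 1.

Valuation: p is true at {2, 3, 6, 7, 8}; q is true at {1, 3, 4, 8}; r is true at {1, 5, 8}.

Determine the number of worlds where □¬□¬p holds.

1: successors {2}; ¬□¬p there: 2:T. ✓
2: successors {3}; ¬□¬p there: 3:F. ✗
3: successors {4}; ¬□¬p there: 4:F. ✗
4: successors {5}; ¬□¬p there: 5:T. ✓
5: successors {6}; ¬□¬p there: 6:T. ✓
6: successors {7}; ¬□¬p there: 7:T. ✓
7: successors {8}; ¬□¬p there: 8:F. ✗
8: successors {1}; ¬□¬p there: 1:T. ✓
Satisfying worlds: {1, 4, 5, 6, 8}.

5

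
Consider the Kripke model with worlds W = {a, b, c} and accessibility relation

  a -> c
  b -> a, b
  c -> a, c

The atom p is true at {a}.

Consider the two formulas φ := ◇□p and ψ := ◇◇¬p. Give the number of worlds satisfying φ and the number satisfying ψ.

0 and 3

For ◇□p:
a: successors {c}; □p there: c:F. ✗
b: successors {a, b}; □p there: a:F, b:F. ✗
c: successors {a, c}; □p there: a:F, c:F. ✗
— 0 worlds.
For ◇◇¬p:
a: successors {c}; ◇¬p there: c:T. ✓
b: successors {a, b}; ◇¬p there: a:T, b:T. ✓
c: successors {a, c}; ◇¬p there: a:T, c:T. ✓
— 3 worlds.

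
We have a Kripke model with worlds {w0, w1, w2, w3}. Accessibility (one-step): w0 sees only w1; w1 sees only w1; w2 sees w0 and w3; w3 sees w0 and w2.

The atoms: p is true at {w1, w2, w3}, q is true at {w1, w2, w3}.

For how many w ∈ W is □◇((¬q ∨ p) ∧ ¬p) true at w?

0

w0: successors {w1}; ◇((¬q ∨ p) ∧ ¬p) there: w1:F. ✗
w1: successors {w1}; ◇((¬q ∨ p) ∧ ¬p) there: w1:F. ✗
w2: successors {w0, w3}; ◇((¬q ∨ p) ∧ ¬p) there: w0:F, w3:T. ✗
w3: successors {w0, w2}; ◇((¬q ∨ p) ∧ ¬p) there: w0:F, w2:T. ✗
Satisfying worlds: ∅.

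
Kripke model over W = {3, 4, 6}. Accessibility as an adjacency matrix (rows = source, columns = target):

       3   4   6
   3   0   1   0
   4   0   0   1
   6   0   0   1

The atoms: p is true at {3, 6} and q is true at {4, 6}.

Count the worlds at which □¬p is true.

1

3: successors {4}; ¬p there: 4:T. ✓
4: successors {6}; ¬p there: 6:F. ✗
6: successors {6}; ¬p there: 6:F. ✗
Satisfying worlds: {3}.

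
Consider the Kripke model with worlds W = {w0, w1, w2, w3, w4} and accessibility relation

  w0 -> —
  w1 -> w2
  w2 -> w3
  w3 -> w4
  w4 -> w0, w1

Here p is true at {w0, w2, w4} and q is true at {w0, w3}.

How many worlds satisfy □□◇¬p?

3

w0: no successors, so □□◇¬p holds vacuously. ✓
w1: successors {w2}; □◇¬p there: w2:F. ✗
w2: successors {w3}; □◇¬p there: w3:T. ✓
w3: successors {w4}; □◇¬p there: w4:F. ✗
w4: successors {w0, w1}; □◇¬p there: w0:T, w1:T. ✓
Satisfying worlds: {w0, w2, w4}.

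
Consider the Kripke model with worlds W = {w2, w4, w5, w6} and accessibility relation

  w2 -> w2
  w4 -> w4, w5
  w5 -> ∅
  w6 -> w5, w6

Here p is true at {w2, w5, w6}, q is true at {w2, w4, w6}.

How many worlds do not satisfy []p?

w2: successors {w2}; p there: w2:T. ✓
w4: successors {w4, w5}; p there: w4:F, w5:T. ✗
w5: no successors, so []p holds vacuously. ✓
w6: successors {w5, w6}; p there: w5:T, w6:T. ✓
Satisfying worlds: {w2, w5, w6}.
So []p fails at the other 1 world.

1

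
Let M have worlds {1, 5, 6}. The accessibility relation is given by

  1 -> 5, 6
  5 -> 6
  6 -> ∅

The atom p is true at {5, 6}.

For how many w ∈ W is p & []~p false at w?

2

1: p is F, []~p is F. ✗
5: p is T, []~p is F. ✗
6: p is T, []~p is T. ✓
Satisfying worlds: {6}.
So p & []~p fails at the other 2 worlds.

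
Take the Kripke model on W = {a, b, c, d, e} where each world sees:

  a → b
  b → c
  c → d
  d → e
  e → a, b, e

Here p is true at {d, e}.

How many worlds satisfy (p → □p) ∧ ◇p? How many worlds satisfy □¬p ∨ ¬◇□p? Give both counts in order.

For (p → □p) ∧ ◇p:
a: p → □p is T, ◇p is F. ✗
b: p → □p is T, ◇p is F. ✗
c: p → □p is T, ◇p is T. ✓
d: p → □p is T, ◇p is T. ✓
e: p → □p is F, ◇p is T. ✗
— 2 worlds.
For □¬p ∨ ¬◇□p:
a: □¬p is T, ¬◇□p is T. ✓
b: □¬p is T, ¬◇□p is F. ✓
c: □¬p is F, ¬◇□p is F. ✗
d: □¬p is F, ¬◇□p is T. ✓
e: □¬p is F, ¬◇□p is T. ✓
— 4 worlds.

2 and 4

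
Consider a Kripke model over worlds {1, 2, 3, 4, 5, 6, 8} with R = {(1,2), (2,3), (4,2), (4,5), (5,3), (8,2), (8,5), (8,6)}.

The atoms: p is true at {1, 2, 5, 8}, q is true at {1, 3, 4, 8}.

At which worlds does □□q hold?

1: successors {2}; □q there: 2:T. ✓
2: successors {3}; □q there: 3:T. ✓
3: no successors, so □□q holds vacuously. ✓
4: successors {2, 5}; □q there: 2:T, 5:T. ✓
5: successors {3}; □q there: 3:T. ✓
6: no successors, so □□q holds vacuously. ✓
8: successors {2, 5, 6}; □q there: 2:T, 5:T, 6:T. ✓

{1, 2, 3, 4, 5, 6, 8}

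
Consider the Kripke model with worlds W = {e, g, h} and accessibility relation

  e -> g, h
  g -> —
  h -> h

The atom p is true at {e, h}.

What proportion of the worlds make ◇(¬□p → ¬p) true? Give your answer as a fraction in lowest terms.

e: successors {g, h}; ¬□p → ¬p there: g:T, h:T. ✓
g: no successors, so ◇(¬□p → ¬p) fails. ✗
h: successors {h}; ¬□p → ¬p there: h:T. ✓
That's 2 of 3 worlds, so 2/3.

2/3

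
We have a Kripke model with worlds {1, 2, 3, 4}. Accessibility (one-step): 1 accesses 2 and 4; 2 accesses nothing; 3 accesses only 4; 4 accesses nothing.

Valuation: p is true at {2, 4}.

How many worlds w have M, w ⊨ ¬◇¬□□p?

1: ◇¬□□p is F. ✓
2: ◇¬□□p is F. ✓
3: ◇¬□□p is F. ✓
4: ◇¬□□p is F. ✓
Satisfying worlds: {1, 2, 3, 4}.

4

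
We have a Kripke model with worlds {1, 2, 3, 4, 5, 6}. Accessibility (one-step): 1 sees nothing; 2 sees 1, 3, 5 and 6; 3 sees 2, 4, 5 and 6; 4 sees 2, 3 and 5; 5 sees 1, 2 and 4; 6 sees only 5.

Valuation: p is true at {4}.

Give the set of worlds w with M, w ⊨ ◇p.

1: no successors, so ◇p fails. ✗
2: successors {1, 3, 5, 6}; p there: 1:F, 3:F, 5:F, 6:F. ✗
3: successors {2, 4, 5, 6}; p there: 2:F, 4:T, 5:F, 6:F. ✓
4: successors {2, 3, 5}; p there: 2:F, 3:F, 5:F. ✗
5: successors {1, 2, 4}; p there: 1:F, 2:F, 4:T. ✓
6: successors {5}; p there: 5:F. ✗

{3, 5}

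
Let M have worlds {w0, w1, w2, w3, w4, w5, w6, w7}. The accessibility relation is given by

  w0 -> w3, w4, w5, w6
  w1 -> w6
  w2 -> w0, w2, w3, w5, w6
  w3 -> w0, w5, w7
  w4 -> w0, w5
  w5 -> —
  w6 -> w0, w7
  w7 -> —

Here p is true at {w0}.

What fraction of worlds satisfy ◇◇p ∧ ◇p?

w0: ◇◇p is T, ◇p is F. ✗
w1: ◇◇p is T, ◇p is F. ✗
w2: ◇◇p is T, ◇p is T. ✓
w3: ◇◇p is F, ◇p is T. ✗
w4: ◇◇p is F, ◇p is T. ✗
w5: ◇◇p is F, ◇p is F. ✗
w6: ◇◇p is F, ◇p is T. ✗
w7: ◇◇p is F, ◇p is F. ✗
That's 1 of 8 worlds, so 1/8.

1/8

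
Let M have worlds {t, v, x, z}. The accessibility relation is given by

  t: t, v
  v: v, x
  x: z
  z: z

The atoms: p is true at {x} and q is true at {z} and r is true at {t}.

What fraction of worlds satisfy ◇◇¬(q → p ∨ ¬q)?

3/4

t: successors {t, v}; ◇¬(q → p ∨ ¬q) there: t:F, v:F. ✗
v: successors {v, x}; ◇¬(q → p ∨ ¬q) there: v:F, x:T. ✓
x: successors {z}; ◇¬(q → p ∨ ¬q) there: z:T. ✓
z: successors {z}; ◇¬(q → p ∨ ¬q) there: z:T. ✓
That's 3 of 4 worlds, so 3/4.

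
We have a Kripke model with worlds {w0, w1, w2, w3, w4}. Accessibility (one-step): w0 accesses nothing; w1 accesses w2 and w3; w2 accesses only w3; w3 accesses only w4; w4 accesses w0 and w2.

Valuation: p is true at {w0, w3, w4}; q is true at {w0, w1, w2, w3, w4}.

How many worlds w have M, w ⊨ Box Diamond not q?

1

w0: no successors, so Box Diamond not q holds vacuously. ✓
w1: successors {w2, w3}; Diamond not q there: w2:F, w3:F. ✗
w2: successors {w3}; Diamond not q there: w3:F. ✗
w3: successors {w4}; Diamond not q there: w4:F. ✗
w4: successors {w0, w2}; Diamond not q there: w0:F, w2:F. ✗
Satisfying worlds: {w0}.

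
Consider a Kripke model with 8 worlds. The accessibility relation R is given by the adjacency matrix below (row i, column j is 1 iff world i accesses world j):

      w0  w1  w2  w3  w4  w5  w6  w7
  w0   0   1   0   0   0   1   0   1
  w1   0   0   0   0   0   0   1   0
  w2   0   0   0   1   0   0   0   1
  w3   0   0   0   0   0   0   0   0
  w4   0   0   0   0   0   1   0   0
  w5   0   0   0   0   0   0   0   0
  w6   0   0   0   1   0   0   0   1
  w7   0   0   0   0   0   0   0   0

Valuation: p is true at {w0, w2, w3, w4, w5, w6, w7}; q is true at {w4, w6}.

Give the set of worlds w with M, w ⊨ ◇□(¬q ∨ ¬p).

w0: successors {w1, w5, w7}; □(¬q ∨ ¬p) there: w1:F, w5:T, w7:T. ✓
w1: successors {w6}; □(¬q ∨ ¬p) there: w6:T. ✓
w2: successors {w3, w7}; □(¬q ∨ ¬p) there: w3:T, w7:T. ✓
w3: no successors, so ◇□(¬q ∨ ¬p) fails. ✗
w4: successors {w5}; □(¬q ∨ ¬p) there: w5:T. ✓
w5: no successors, so ◇□(¬q ∨ ¬p) fails. ✗
w6: successors {w3, w7}; □(¬q ∨ ¬p) there: w3:T, w7:T. ✓
w7: no successors, so ◇□(¬q ∨ ¬p) fails. ✗

{w0, w1, w2, w4, w6}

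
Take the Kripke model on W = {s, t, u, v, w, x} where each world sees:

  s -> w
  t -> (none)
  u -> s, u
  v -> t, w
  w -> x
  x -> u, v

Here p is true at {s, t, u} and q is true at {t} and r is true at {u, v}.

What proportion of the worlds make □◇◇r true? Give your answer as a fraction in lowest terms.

s: successors {w}; ◇◇r there: w:T. ✓
t: no successors, so □◇◇r holds vacuously. ✓
u: successors {s, u}; ◇◇r there: s:F, u:T. ✗
v: successors {t, w}; ◇◇r there: t:F, w:T. ✗
w: successors {x}; ◇◇r there: x:T. ✓
x: successors {u, v}; ◇◇r there: u:T, v:F. ✗
That's 3 of 6 worlds, so 3/6 = 1/2.

1/2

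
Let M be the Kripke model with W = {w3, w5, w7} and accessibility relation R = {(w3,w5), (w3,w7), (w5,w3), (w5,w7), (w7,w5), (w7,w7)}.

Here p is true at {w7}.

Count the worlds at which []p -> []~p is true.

3

w3: []p is F, []~p is F. ✓
w5: []p is F, []~p is F. ✓
w7: []p is F, []~p is F. ✓
Satisfying worlds: {w3, w5, w7}.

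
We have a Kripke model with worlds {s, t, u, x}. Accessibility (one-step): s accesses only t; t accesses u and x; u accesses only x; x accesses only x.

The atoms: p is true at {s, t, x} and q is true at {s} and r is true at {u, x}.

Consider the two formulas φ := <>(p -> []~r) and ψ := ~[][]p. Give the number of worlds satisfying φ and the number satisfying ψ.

For <>(p -> []~r):
s: successors {t}; p -> []~r there: t:F. ✗
t: successors {u, x}; p -> []~r there: u:T, x:F. ✓
u: successors {x}; p -> []~r there: x:F. ✗
x: successors {x}; p -> []~r there: x:F. ✗
— 1 world.
For ~[][]p:
s: [][]p is F. ✓
t: [][]p is T. ✗
u: [][]p is T. ✗
x: [][]p is T. ✗
— 1 world.

1 and 1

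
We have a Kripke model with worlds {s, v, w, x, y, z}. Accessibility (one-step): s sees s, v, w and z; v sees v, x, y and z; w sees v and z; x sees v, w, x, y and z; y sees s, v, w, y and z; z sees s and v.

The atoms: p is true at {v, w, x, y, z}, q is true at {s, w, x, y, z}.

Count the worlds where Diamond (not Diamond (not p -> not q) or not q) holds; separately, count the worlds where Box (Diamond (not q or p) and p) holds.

6 and 3

For Diamond (not Diamond (not p -> not q) or not q):
s: successors {s, v, w, z}; not Diamond (not p -> not q) or not q there: s:F, v:T, w:F, z:F. ✓
v: successors {v, x, y, z}; not Diamond (not p -> not q) or not q there: v:T, x:F, y:F, z:F. ✓
w: successors {v, z}; not Diamond (not p -> not q) or not q there: v:T, z:F. ✓
x: successors {v, w, x, y, z}; not Diamond (not p -> not q) or not q there: v:T, w:F, x:F, y:F, z:F. ✓
y: successors {s, v, w, y, z}; not Diamond (not p -> not q) or not q there: s:F, v:T, w:F, y:F, z:F. ✓
z: successors {s, v}; not Diamond (not p -> not q) or not q there: s:F, v:T. ✓
— 6 worlds.
For Box (Diamond (not q or p) and p):
s: successors {s, v, w, z}; Diamond (not q or p) and p there: s:F, v:T, w:T, z:T. ✗
v: successors {v, x, y, z}; Diamond (not q or p) and p there: v:T, x:T, y:T, z:T. ✓
w: successors {v, z}; Diamond (not q or p) and p there: v:T, z:T. ✓
x: successors {v, w, x, y, z}; Diamond (not q or p) and p there: v:T, w:T, x:T, y:T, z:T. ✓
y: successors {s, v, w, y, z}; Diamond (not q or p) and p there: s:F, v:T, w:T, y:T, z:T. ✗
z: successors {s, v}; Diamond (not q or p) and p there: s:F, v:T. ✗
— 3 worlds.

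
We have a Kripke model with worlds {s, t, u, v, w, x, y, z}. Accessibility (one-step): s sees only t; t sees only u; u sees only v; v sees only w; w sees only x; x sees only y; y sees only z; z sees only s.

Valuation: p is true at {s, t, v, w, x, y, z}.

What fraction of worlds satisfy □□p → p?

s: □□p is F, p is T. ✓
t: □□p is T, p is T. ✓
u: □□p is T, p is F. ✗
v: □□p is T, p is T. ✓
w: □□p is T, p is T. ✓
x: □□p is T, p is T. ✓
y: □□p is T, p is T. ✓
z: □□p is T, p is T. ✓
That's 7 of 8 worlds, so 7/8.

7/8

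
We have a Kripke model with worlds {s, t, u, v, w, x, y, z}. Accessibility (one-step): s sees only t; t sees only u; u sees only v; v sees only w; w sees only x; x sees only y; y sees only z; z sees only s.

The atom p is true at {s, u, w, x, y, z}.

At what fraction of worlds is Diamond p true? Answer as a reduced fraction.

s: successors {t}; p there: t:F. ✗
t: successors {u}; p there: u:T. ✓
u: successors {v}; p there: v:F. ✗
v: successors {w}; p there: w:T. ✓
w: successors {x}; p there: x:T. ✓
x: successors {y}; p there: y:T. ✓
y: successors {z}; p there: z:T. ✓
z: successors {s}; p there: s:T. ✓
That's 6 of 8 worlds, so 6/8 = 3/4.

3/4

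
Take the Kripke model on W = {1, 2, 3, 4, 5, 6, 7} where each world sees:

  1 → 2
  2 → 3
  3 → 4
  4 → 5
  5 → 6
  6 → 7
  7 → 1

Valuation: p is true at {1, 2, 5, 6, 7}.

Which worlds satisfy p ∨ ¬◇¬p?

{1, 2, 4, 5, 6, 7}

1: p is T, ¬◇¬p is T. ✓
2: p is T, ¬◇¬p is F. ✓
3: p is F, ¬◇¬p is F. ✗
4: p is F, ¬◇¬p is T. ✓
5: p is T, ¬◇¬p is T. ✓
6: p is T, ¬◇¬p is T. ✓
7: p is T, ¬◇¬p is T. ✓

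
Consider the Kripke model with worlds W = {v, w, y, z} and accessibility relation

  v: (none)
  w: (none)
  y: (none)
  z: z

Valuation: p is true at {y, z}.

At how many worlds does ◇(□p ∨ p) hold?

1

v: no successors, so ◇(□p ∨ p) fails. ✗
w: no successors, so ◇(□p ∨ p) fails. ✗
y: no successors, so ◇(□p ∨ p) fails. ✗
z: successors {z}; □p ∨ p there: z:T. ✓
Satisfying worlds: {z}.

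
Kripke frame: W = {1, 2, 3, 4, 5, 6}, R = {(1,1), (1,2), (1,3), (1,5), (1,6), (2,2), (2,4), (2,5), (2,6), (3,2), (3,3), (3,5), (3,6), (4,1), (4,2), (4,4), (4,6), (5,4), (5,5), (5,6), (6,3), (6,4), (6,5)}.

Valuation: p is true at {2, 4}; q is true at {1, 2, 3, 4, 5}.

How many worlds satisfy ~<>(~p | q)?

1: <>(~p | q) is T. ✗
2: <>(~p | q) is T. ✗
3: <>(~p | q) is T. ✗
4: <>(~p | q) is T. ✗
5: <>(~p | q) is T. ✗
6: <>(~p | q) is T. ✗
Satisfying worlds: ∅.

0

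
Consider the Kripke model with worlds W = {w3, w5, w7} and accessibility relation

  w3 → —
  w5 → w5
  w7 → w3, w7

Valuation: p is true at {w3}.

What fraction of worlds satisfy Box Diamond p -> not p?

w3: Box Diamond p is T, not p is F. ✗
w5: Box Diamond p is F, not p is T. ✓
w7: Box Diamond p is F, not p is T. ✓
That's 2 of 3 worlds, so 2/3.

2/3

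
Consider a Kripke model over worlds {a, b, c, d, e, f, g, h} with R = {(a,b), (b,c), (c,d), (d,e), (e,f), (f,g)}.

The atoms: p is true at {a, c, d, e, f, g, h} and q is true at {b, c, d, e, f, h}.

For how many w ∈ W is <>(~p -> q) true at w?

a: successors {b}; ~p -> q there: b:T. ✓
b: successors {c}; ~p -> q there: c:T. ✓
c: successors {d}; ~p -> q there: d:T. ✓
d: successors {e}; ~p -> q there: e:T. ✓
e: successors {f}; ~p -> q there: f:T. ✓
f: successors {g}; ~p -> q there: g:T. ✓
g: no successors, so <>(~p -> q) fails. ✗
h: no successors, so <>(~p -> q) fails. ✗
Satisfying worlds: {a, b, c, d, e, f}.

6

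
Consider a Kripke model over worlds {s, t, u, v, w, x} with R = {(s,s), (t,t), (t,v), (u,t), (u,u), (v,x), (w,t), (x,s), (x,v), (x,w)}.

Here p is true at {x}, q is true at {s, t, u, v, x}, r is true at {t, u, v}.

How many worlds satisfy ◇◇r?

5

s: successors {s}; ◇r there: s:F. ✗
t: successors {t, v}; ◇r there: t:T, v:F. ✓
u: successors {t, u}; ◇r there: t:T, u:T. ✓
v: successors {x}; ◇r there: x:T. ✓
w: successors {t}; ◇r there: t:T. ✓
x: successors {s, v, w}; ◇r there: s:F, v:F, w:T. ✓
Satisfying worlds: {t, u, v, w, x}.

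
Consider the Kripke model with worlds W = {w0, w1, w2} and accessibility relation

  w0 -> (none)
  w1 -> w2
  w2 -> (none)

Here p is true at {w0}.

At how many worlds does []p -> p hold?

2

w0: []p is T, p is T. ✓
w1: []p is F, p is F. ✓
w2: []p is T, p is F. ✗
Satisfying worlds: {w0, w1}.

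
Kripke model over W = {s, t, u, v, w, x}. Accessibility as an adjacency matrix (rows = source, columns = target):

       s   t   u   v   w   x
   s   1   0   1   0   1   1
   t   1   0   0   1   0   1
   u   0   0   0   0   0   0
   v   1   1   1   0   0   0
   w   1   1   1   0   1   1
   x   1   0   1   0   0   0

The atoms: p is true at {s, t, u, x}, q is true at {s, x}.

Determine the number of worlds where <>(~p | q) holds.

s: successors {s, u, w, x}; ~p | q there: s:T, u:F, w:T, x:T. ✓
t: successors {s, v, x}; ~p | q there: s:T, v:T, x:T. ✓
u: no successors, so <>(~p | q) fails. ✗
v: successors {s, t, u}; ~p | q there: s:T, t:F, u:F. ✓
w: successors {s, t, u, w, x}; ~p | q there: s:T, t:F, u:F, w:T, x:T. ✓
x: successors {s, u}; ~p | q there: s:T, u:F. ✓
Satisfying worlds: {s, t, v, w, x}.

5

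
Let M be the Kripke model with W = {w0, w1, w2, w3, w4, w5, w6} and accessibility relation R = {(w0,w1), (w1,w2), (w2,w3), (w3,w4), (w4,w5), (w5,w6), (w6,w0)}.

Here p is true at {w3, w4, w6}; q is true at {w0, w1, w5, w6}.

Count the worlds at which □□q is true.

w0: successors {w1}; □q there: w1:F. ✗
w1: successors {w2}; □q there: w2:F. ✗
w2: successors {w3}; □q there: w3:F. ✗
w3: successors {w4}; □q there: w4:T. ✓
w4: successors {w5}; □q there: w5:T. ✓
w5: successors {w6}; □q there: w6:T. ✓
w6: successors {w0}; □q there: w0:T. ✓
Satisfying worlds: {w3, w4, w5, w6}.

4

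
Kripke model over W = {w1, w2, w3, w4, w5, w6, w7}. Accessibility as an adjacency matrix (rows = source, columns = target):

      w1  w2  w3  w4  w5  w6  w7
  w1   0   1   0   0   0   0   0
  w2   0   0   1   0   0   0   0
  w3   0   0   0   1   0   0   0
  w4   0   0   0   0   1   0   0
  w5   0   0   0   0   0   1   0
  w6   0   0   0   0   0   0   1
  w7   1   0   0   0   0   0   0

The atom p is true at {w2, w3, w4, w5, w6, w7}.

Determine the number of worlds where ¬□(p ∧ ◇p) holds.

2

w1: □(p ∧ ◇p) is T. ✗
w2: □(p ∧ ◇p) is T. ✗
w3: □(p ∧ ◇p) is T. ✗
w4: □(p ∧ ◇p) is T. ✗
w5: □(p ∧ ◇p) is T. ✗
w6: □(p ∧ ◇p) is F. ✓
w7: □(p ∧ ◇p) is F. ✓
Satisfying worlds: {w6, w7}.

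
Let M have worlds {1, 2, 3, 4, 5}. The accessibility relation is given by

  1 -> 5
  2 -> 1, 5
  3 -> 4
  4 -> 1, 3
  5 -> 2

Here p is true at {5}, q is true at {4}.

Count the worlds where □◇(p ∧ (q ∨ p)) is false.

4

1: successors {5}; ◇(p ∧ (q ∨ p)) there: 5:F. ✗
2: successors {1, 5}; ◇(p ∧ (q ∨ p)) there: 1:T, 5:F. ✗
3: successors {4}; ◇(p ∧ (q ∨ p)) there: 4:F. ✗
4: successors {1, 3}; ◇(p ∧ (q ∨ p)) there: 1:T, 3:F. ✗
5: successors {2}; ◇(p ∧ (q ∨ p)) there: 2:T. ✓
Satisfying worlds: {5}.
So □◇(p ∧ (q ∨ p)) fails at the other 4 worlds.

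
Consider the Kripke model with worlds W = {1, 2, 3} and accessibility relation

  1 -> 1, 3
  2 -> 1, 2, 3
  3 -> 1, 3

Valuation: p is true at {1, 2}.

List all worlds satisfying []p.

1: successors {1, 3}; p there: 1:T, 3:F. ✗
2: successors {1, 2, 3}; p there: 1:T, 2:T, 3:F. ✗
3: successors {1, 3}; p there: 1:T, 3:F. ✗

∅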